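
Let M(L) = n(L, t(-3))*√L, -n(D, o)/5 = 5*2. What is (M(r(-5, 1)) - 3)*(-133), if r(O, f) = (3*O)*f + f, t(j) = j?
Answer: 399 + 6650*I*√14 ≈ 399.0 + 24882.0*I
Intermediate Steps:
n(D, o) = -50 (n(D, o) = -25*2 = -5*10 = -50)
r(O, f) = f + 3*O*f (r(O, f) = 3*O*f + f = f + 3*O*f)
M(L) = -50*√L
(M(r(-5, 1)) - 3)*(-133) = (-50*√(1 + 3*(-5)) - 3)*(-133) = (-50*√(1 - 15) - 3)*(-133) = (-50*I*√14 - 3)*(-133) = (-3 - 50*I*√14)*(-133) = 399 + 6650*I*√14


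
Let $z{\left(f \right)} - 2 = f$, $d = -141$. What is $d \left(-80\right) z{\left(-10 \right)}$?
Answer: $-90240$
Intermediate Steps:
$z{\left(f \right)} = 2 + f$
$d \left(-80\right) z{\left(-10 \right)} = \left(-141\right) \left(-80\right) \left(2 - 10\right) = 11280 \left(-8\right) = -90240$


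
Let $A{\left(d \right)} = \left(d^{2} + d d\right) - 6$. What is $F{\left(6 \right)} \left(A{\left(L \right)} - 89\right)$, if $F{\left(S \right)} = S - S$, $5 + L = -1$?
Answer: $0$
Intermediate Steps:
$L = -6$ ($L = -5 - 1 = -6$)
$F{\left(S \right)} = 0$
$A{\left(d \right)} = -6 + 2 d^{2}$ ($A{\left(d \right)} = \left(d^{2} + d^{2}\right) - 6 = 2 d^{2} - 6 = -6 + 2 d^{2}$)
$F{\left(6 \right)} \left(A{\left(L \right)} - 89\right) = 0 \left(\left(-6 + 2 \left(-6\right)^{2}\right) - 89\right) = 0 \left(\left(-6 + 2 \cdot 36\right) - 89\right) = 0 \left(\left(-6 + 72\right) - 89\right) = 0 \left(66 - 89\right) = 0 \left(-23\right) = 0$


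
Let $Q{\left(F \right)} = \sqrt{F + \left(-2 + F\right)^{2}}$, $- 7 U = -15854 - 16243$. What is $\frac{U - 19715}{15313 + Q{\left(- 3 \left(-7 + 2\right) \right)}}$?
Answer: $- \frac{1621769204}{1641414495} + \frac{211816 \sqrt{46}}{1641414495} \approx -0.98716$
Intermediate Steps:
$U = \frac{32097}{7}$ ($U = - \frac{-15854 - 16243}{7} = \left(- \frac{1}{7}\right) \left(-32097\right) = \frac{32097}{7} \approx 4585.3$)
$\frac{U - 19715}{15313 + Q{\left(- 3 \left(-7 + 2\right) \right)}} = \frac{\frac{32097}{7} - 19715}{15313 + \sqrt{- 3 \left(-7 + 2\right) + \left(-2 - 3 \left(-7 + 2\right)\right)^{2}}} = - \frac{105908}{7 \left(15313 + \sqrt{\left(-3\right) \left(-5\right) + \left(-2 - -15\right)^{2}}\right)} = - \frac{105908}{7 \left(15313 + \sqrt{15 + \left(-2 + 15\right)^{2}}\right)} = - \frac{105908}{7 \left(15313 + \sqrt{15 + 13^{2}}\right)} = - \frac{105908}{7 \left(15313 + \sqrt{15 + 169}\right)} = - \frac{105908}{7 \left(15313 + \sqrt{184}\right)} = - \frac{105908}{7 \left(15313 + 2 \sqrt{46}\right)}$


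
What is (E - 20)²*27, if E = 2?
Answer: 8748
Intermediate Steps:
(E - 20)²*27 = (2 - 20)²*27 = (-18)²*27 = 324*27 = 8748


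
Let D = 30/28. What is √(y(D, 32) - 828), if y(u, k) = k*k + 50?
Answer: √246 ≈ 15.684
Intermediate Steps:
D = 15/14 (D = 30*(1/28) = 15/14 ≈ 1.0714)
y(u, k) = 50 + k² (y(u, k) = k² + 50 = 50 + k²)
√(y(D, 32) - 828) = √((50 + 32²) - 828) = √((50 + 1024) - 828) = √(1074 - 828) = √246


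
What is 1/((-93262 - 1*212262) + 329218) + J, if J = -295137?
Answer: -6992976077/23694 ≈ -2.9514e+5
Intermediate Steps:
1/((-93262 - 1*212262) + 329218) + J = 1/((-93262 - 1*212262) + 329218) - 295137 = 1/((-93262 - 212262) + 329218) - 295137 = 1/(-305524 + 329218) - 295137 = 1/23694 - 295137 = -6992976077/23694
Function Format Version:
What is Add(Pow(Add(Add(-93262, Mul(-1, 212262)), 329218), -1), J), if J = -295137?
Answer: Rational(-6992976077, 23694) ≈ -2.9514e+5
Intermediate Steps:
Add(Pow(Add(Add(-93262, Mul(-1, 212262)), 329218), -1), J) = Add(Pow(Add(Add(-93262, Mul(-1, 212262)), 329218), -1), -295137) = Add(Pow(Add(Add(-93262, -212262), 329218), -1), -295137) = Add(Pow(Add(-305524, 329218), -1), -295137) = Add(Pow(23694, -1), -295137) = Add(Rational(1, 23694), -295137) = Rational(-6992976077, 23694)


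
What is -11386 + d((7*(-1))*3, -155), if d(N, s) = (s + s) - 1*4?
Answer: -11700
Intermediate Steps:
d(N, s) = -4 + 2*s (d(N, s) = 2*s - 4 = -4 + 2*s)
-11386 + d((7*(-1))*3, -155) = -11386 + (-4 + 2*(-155)) = -11386 + (-4 - 310) = -11386 - 314 = -11700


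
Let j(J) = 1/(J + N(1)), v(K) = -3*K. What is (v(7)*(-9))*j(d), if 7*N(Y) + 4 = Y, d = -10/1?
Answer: -1323/73 ≈ -18.123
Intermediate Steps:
d = -10 (d = -10*1 = -10)
N(Y) = -4/7 + Y/7
j(J) = 1/(-3/7 + J) (j(J) = 1/(J + (-4/7 + (1/7)*1)) = 1/(J + (-4/7 + 1/7)) = 1/(J - 3/7) = 1/(-3/7 + J))
(v(7)*(-9))*j(d) = (-3*7*(-9))*(7/(-3 + 7*(-10))) = (-21*(-9))*(7/(-3 - 70)) = 189*(7/(-73)) = 189*(7*(-1/73)) = 189*(-7/73) = -1323/73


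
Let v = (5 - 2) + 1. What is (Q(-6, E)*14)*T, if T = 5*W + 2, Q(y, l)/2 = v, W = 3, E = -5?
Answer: 1904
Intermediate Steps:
v = 4 (v = 3 + 1 = 4)
Q(y, l) = 8 (Q(y, l) = 2*4 = 8)
T = 17 (T = 5*3 + 2 = 15 + 2 = 17)
(Q(-6, E)*14)*T = (8*14)*17 = 112*17 = 1904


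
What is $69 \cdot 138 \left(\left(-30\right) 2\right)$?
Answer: $-571320$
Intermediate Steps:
$69 \cdot 138 \left(\left(-30\right) 2\right) = 9522 \left(-60\right) = -571320$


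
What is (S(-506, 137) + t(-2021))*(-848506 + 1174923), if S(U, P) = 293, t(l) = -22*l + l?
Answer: 13949104078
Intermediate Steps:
t(l) = -21*l
(S(-506, 137) + t(-2021))*(-848506 + 1174923) = (293 - 21*(-2021))*(-848506 + 1174923) = (293 + 42441)*326417 = 42734*326417 = 13949104078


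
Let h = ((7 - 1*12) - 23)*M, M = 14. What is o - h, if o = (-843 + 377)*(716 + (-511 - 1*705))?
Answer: 233392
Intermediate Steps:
h = -392 (h = ((7 - 1*12) - 23)*14 = ((7 - 12) - 23)*14 = (-5 - 23)*14 = -28*14 = -392)
o = 233000 (o = -466*(716 + (-511 - 705)) = -466*(716 - 1216) = -466*(-500) = 233000)
o - h = 233000 - 1*(-392) = 233000 + 392 = 233392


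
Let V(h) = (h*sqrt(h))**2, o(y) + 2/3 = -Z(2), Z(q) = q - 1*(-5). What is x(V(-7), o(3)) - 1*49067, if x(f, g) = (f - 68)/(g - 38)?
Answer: -49058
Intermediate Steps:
Z(q) = 5 + q (Z(q) = q + 5 = 5 + q)
o(y) = -23/3 (o(y) = -2/3 - (5 + 2) = -2/3 - 1*7 = -2/3 - 7 = -23/3)
V(h) = h**3 (V(h) = (h**(3/2))**2 = h**3)
x(f, g) = (-68 + f)/(-38 + g)
x(V(-7), o(3)) - 1*49067 = (-68 + (-7)**3)/(-38 - 23/3) - 1*49067 = (-68 - 343)/(-137/3) - 49067 = -3/137*(-411) - 49067 = 9 - 49067 = -49058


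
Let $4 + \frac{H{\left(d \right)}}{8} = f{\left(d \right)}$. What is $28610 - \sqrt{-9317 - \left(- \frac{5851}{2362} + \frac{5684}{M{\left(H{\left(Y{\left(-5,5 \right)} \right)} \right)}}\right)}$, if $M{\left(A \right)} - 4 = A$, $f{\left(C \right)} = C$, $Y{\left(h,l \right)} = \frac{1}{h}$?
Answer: $28610 - \frac{3 i \sqrt{7741665437666}}{87394} \approx 28610.0 - 95.512 i$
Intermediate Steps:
$H{\left(d \right)} = -32 + 8 d$
$M{\left(A \right)} = 4 + A$
$28610 - \sqrt{-9317 - \left(- \frac{5851}{2362} + \frac{5684}{M{\left(H{\left(Y{\left(-5,5 \right)} \right)} \right)}}\right)} = 28610 - \sqrt{-9317 - \left(- \frac{5851}{2362} + \frac{5684}{4 - \left(32 - \frac{8}{-5}\right)}\right)} = 28610 - \sqrt{-9317 - \left(- \frac{5851}{2362} + \frac{5684}{4 + \left(-32 + 8 \left(- \frac{1}{5}\right)\right)}\right)} = 28610 - \sqrt{-9317 - \left(- \frac{5851}{2362} + \frac{5684}{4 - \frac{168}{5}}\right)} = 28610 - \sqrt{-9317 - \left(- \frac{5851}{2362} + \frac{5684}{- \frac{148}{5}}\right)} = 28610 - \sqrt{-9317 + \left(\frac{5851}{2362} - - \frac{7105}{37}\right)} = 28610 - \sqrt{-9317 + \left(\frac{5851}{2362} + \frac{7105}{37}\right)} = 28610 - \sqrt{-9317 + \frac{16998497}{87394}} = 28610 - \sqrt{- \frac{797251401}{87394}} = 28610 - \frac{3 i \sqrt{7741665437666}}{87394}$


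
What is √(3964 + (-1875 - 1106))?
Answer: √983 ≈ 31.353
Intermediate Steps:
√(3964 + (-1875 - 1106)) = √(3964 - 2981) = √983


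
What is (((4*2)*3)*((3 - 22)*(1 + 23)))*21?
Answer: -229824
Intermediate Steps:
(((4*2)*3)*((3 - 22)*(1 + 23)))*21 = ((8*3)*(-19*24))*21 = (24*(-456))*21 = -10944*21 = -229824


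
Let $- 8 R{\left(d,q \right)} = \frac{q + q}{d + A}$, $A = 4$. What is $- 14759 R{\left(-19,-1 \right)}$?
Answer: $\frac{14759}{60} \approx 245.98$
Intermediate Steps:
$R{\left(d,q \right)} = - \frac{q}{4 \left(4 + d\right)}$ ($R{\left(d,q \right)} = - \frac{\left(q + q\right) \frac{1}{d + 4}}{8} = - \frac{2 q \frac{1}{4 + d}}{8} = - \frac{q}{4 \left(4 + d\right)}$)
$- 14759 R{\left(-19,-1 \right)} = - 14759 \left(\left(-1\right) \left(-1\right) \frac{1}{16 + 4 \left(-19\right)}\right) = - 14759 \left(\left(-1\right) \left(-1\right) \frac{1}{16 - 76}\right) = - 14759 \left(\left(-1\right) \left(-1\right) \frac{1}{-60}\right) = - 14759 \left(\left(-1\right) \left(-1\right) \left(- \frac{1}{60}\right)\right) = \left(-14759\right) \left(- \frac{1}{60}\right) = \frac{14759}{60}$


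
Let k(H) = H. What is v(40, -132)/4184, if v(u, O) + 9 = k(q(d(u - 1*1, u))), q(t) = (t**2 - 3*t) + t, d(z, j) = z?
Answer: 717/2092 ≈ 0.34273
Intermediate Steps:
q(t) = t**2 - 2*t
v(u, O) = -9 + (-1 + u)*(-3 + u) (v(u, O) = -9 + (u - 1*1)*(-2 + (u - 1*1)) = -9 + (u - 1)*(-2 + (u - 1)) = -9 + (-1 + u)*(-2 + (-1 + u)) = -9 + (-1 + u)*(-3 + u))
v(40, -132)/4184 = (-9 + (-1 + 40)*(-3 + 40))/4184 = (-9 + 39*37)*(1/4184) = (-9 + 1443)*(1/4184) = 1434*(1/4184) = 717/2092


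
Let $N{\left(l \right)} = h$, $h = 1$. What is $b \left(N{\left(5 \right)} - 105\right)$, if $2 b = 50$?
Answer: $-2600$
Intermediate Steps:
$N{\left(l \right)} = 1$
$b = 25$ ($b = \frac{1}{2} \cdot 50 = 25$)
$b \left(N{\left(5 \right)} - 105\right) = 25 \left(1 - 105\right) = 25 \left(-104\right) = -2600$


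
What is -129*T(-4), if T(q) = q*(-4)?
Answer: -2064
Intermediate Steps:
T(q) = -4*q
-129*T(-4) = -(-516)*(-4) = -129*16 = -2064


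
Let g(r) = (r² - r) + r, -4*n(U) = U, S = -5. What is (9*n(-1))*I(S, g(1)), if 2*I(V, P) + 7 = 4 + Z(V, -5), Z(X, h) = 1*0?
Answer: -27/8 ≈ -3.3750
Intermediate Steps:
n(U) = -U/4
Z(X, h) = 0
g(r) = r²
I(V, P) = -3/2 (I(V, P) = -7/2 + (4 + 0)/2 = -7/2 + (½)*4 = -7/2 + 2 = -3/2)
(9*n(-1))*I(S, g(1)) = (9*(-¼*(-1)))*(-3/2) = (9*(¼))*(-3/2) = (9/4)*(-3/2) = -27/8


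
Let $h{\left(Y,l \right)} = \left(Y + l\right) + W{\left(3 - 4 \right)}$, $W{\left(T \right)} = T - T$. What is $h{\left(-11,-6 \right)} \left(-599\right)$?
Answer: $10183$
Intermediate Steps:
$W{\left(T \right)} = 0$
$h{\left(Y,l \right)} = Y + l$ ($h{\left(Y,l \right)} = \left(Y + l\right) + 0 = Y + l$)
$h{\left(-11,-6 \right)} \left(-599\right) = \left(-11 - 6\right) \left(-599\right) = \left(-17\right) \left(-599\right) = 10183$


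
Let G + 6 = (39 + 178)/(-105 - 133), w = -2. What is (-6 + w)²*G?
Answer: -7520/17 ≈ -442.35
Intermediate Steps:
G = -235/34 (G = -6 + (39 + 178)/(-105 - 133) = -6 + 217/(-238) = -6 + 217*(-1/238) = -6 - 31/34 = -235/34 ≈ -6.9118)
(-6 + w)²*G = (-6 - 2)²*(-235/34) = (-8)²*(-235/34) = 64*(-235/34) = -7520/17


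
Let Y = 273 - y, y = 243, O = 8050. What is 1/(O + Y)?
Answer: 1/8080 ≈ 0.00012376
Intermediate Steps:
Y = 30 (Y = 273 - 1*243 = 273 - 243 = 30)
1/(O + Y) = 1/(8050 + 30) = 1/8080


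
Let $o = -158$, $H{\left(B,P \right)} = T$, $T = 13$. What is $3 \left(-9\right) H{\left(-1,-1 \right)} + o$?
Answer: $-509$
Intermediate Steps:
$H{\left(B,P \right)} = 13$
$3 \left(-9\right) H{\left(-1,-1 \right)} + o = 3 \left(-9\right) 13 - 158 = \left(-27\right) 13 - 158 = -351 - 158 = -509$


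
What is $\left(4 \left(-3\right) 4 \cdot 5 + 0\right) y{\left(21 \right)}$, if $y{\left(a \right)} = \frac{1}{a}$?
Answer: $- \frac{80}{7} \approx -11.429$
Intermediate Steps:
$\left(4 \left(-3\right) 4 \cdot 5 + 0\right) y{\left(21 \right)} = \frac{4 \left(-3\right) 4 \cdot 5 + 0}{21} = \left(\left(-12\right) 4 \cdot 5 + 0\right) \frac{1}{21} = \left(\left(-48\right) 5 + 0\right) \frac{1}{21} = \left(-240 + 0\right) \frac{1}{21} = \left(-240\right) \frac{1}{21} = - \frac{80}{7}$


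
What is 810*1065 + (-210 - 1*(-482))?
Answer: 862922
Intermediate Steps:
810*1065 + (-210 - 1*(-482)) = 862650 + (-210 + 482) = 862650 + 272 = 862922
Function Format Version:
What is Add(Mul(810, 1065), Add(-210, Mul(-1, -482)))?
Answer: 862922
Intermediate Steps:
Add(Mul(810, 1065), Add(-210, Mul(-1, -482))) = Add(862650, Add(-210, 482)) = Add(862650, 272) = 862922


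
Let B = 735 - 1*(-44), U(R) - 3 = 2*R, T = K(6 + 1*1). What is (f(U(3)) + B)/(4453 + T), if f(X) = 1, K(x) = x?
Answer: 39/223 ≈ 0.17489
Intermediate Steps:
T = 7 (T = 6 + 1*1 = 6 + 1 = 7)
U(R) = 3 + 2*R
B = 779 (B = 735 + 44 = 779)
(f(U(3)) + B)/(4453 + T) = (1 + 779)/(4453 + 7) = 780/4460 = 780*(1/4460) = 39/223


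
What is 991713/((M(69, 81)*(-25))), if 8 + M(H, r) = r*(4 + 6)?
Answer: -991713/20050 ≈ -49.462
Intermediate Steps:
M(H, r) = -8 + 10*r (M(H, r) = -8 + r*(4 + 6) = -8 + r*10 = -8 + 10*r)
991713/((M(69, 81)*(-25))) = 991713/(((-8 + 10*81)*(-25))) = 991713/(((-8 + 810)*(-25))) = 991713/((802*(-25))) = 991713/(-20050) = 991713*(-1/20050) = -991713/20050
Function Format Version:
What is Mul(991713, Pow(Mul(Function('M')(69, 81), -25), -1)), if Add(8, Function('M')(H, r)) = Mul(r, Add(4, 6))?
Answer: Rational(-991713, 20050) ≈ -49.462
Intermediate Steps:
Function('M')(H, r) = Add(-8, Mul(10, r)) (Function('M')(H, r) = Add(-8, Mul(r, Add(4, 6))) = Add(-8, Mul(r, 10)) = Add(-8, Mul(10, r)))
Mul(991713, Pow(Mul(Function('M')(69, 81), -25), -1)) = Mul(991713, Pow(Mul(Add(-8, Mul(10, 81)), -25), -1)) = Mul(991713, Pow(Mul(Add(-8, 810), -25), -1)) = Mul(991713, Pow(Mul(802, -25), -1)) = Mul(991713, Pow(-20050, -1)) = Mul(991713, Rational(-1, 20050)) = Rational(-991713, 20050)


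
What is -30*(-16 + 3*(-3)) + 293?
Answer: 1043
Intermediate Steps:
-30*(-16 + 3*(-3)) + 293 = -30*(-16 - 9) + 293 = -30*(-25) + 293 = 750 + 293 = 1043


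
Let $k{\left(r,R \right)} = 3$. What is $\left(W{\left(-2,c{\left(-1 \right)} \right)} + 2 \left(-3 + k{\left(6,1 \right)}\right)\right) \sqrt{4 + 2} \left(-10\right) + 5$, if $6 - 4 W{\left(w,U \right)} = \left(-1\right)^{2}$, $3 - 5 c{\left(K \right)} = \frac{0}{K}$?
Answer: $5 - \frac{25 \sqrt{6}}{2} \approx -25.619$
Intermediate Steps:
$c{\left(K \right)} = \frac{3}{5}$ ($c{\left(K \right)} = \frac{3}{5} - \frac{0 \frac{1}{K}}{5} = \frac{3}{5} - 0 = \frac{3}{5} + 0 = \frac{3}{5}$)
$W{\left(w,U \right)} = \frac{5}{4}$ ($W{\left(w,U \right)} = \frac{3}{2} - \frac{\left(-1\right)^{2}}{4} = \frac{3}{2} - \frac{1}{4} = \frac{5}{4}$)
$\left(W{\left(-2,c{\left(-1 \right)} \right)} + 2 \left(-3 + k{\left(6,1 \right)}\right)\right) \sqrt{4 + 2} \left(-10\right) + 5 = \left(\frac{5}{4} + 2 \left(-3 + 3\right)\right) \sqrt{4 + 2} \left(-10\right) + 5 = \left(\frac{5}{4} + 2 \cdot 0\right) \sqrt{6} \left(-10\right) + 5 = \left(\frac{5}{4} + 0\right) \sqrt{6} \left(-10\right) + 5 = \frac{5 \sqrt{6}}{4} \left(-10\right) + 5 = - \frac{25 \sqrt{6}}{2} + 5 = 5 - \frac{25 \sqrt{6}}{2}$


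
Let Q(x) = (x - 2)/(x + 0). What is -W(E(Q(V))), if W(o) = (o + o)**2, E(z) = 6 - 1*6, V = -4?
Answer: 0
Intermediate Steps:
Q(x) = (-2 + x)/x
E(z) = 0 (E(z) = 6 - 6 = 0)
W(o) = 4*o**2 (W(o) = (2*o)**2 = 4*o**2)
-W(E(Q(V))) = -4*0**2 = -4*0 = -1*0 = 0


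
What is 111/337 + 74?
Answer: 25049/337 ≈ 74.329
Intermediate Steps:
111/337 + 74 = 25049/337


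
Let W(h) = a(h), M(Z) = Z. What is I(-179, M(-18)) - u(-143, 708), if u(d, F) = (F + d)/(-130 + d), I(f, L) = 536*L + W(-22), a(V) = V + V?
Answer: -2645351/273 ≈ -9689.9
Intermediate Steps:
a(V) = 2*V
W(h) = 2*h
I(f, L) = -44 + 536*L (I(f, L) = 536*L + 2*(-22) = 536*L - 44 = -44 + 536*L)
u(d, F) = (F + d)/(-130 + d)
I(-179, M(-18)) - u(-143, 708) = (-44 + 536*(-18)) - (708 - 143)/(-130 - 143) = (-44 - 9648) - 565/(-273) = -9692 - (-1)*565/273 = -9692 - 1*(-565/273) = -9692 + 565/273 = -2645351/273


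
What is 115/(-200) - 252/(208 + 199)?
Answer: -19441/16280 ≈ -1.1942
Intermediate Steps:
115/(-200) - 252/(208 + 199) = 115*(-1/200) - 252/407 = -23/40 - 252*1/407 = -23/40 - 252/407 = -19441/16280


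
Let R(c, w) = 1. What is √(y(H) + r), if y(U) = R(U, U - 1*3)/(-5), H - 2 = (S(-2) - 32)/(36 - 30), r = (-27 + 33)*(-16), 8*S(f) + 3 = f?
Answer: I*√2405/5 ≈ 9.8082*I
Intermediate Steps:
S(f) = -3/8 + f/8
r = -96 (r = 6*(-16) = -96)
H = -55/16 (H = 2 + ((-3/8 + (⅛)*(-2)) - 32)/(36 - 30) = 2 + ((-3/8 - ¼) - 32)/6 = 2 + (-5/8 - 32)*(⅙) = 2 - 261/8*⅙ = 2 - 87/16 = -55/16 ≈ -3.4375)
y(U) = -⅕ (y(U) = 1/(-5) = 1*(-⅕) = -⅕)
√(y(H) + r) = √(-⅕ - 96) = √(-481/5) = I*√2405/5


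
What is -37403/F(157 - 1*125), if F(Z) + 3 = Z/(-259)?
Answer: 9687377/809 ≈ 11975.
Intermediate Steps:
F(Z) = -3 - Z/259 (F(Z) = -3 + Z/(-259) = -3 + Z*(-1/259) = -3 - Z/259)
-37403/F(157 - 1*125) = -37403/(-3 - (157 - 1*125)/259) = -37403/(-3 - (157 - 125)/259) = -37403/(-3 - 1/259*32) = -37403/(-3 - 32/259) = -37403/(-809/259) = -37403*(-259/809) = 9687377/809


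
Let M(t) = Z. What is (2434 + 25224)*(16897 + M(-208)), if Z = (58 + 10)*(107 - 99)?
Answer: 482383178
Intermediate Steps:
Z = 544 (Z = 68*8 = 544)
M(t) = 544
(2434 + 25224)*(16897 + M(-208)) = (2434 + 25224)*(16897 + 544) = 27658*17441 = 482383178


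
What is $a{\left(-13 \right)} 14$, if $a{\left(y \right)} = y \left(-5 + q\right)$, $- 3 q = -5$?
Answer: $\frac{1820}{3} \approx 606.67$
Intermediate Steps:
$q = \frac{5}{3}$ ($q = \left(- \frac{1}{3}\right) \left(-5\right) = \frac{5}{3} \approx 1.6667$)
$a{\left(y \right)} = - \frac{10 y}{3}$ ($a{\left(y \right)} = y \left(-5 + \frac{5}{3}\right) = y \left(- \frac{10}{3}\right) = - \frac{10 y}{3}$)
$a{\left(-13 \right)} 14 = \left(- \frac{10}{3}\right) \left(-13\right) 14 = \frac{130}{3} \cdot 14 = \frac{1820}{3}$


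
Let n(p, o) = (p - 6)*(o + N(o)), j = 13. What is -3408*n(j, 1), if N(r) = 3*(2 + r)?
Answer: -238560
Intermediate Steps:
N(r) = 6 + 3*r
n(p, o) = (-6 + p)*(6 + 4*o) (n(p, o) = (p - 6)*(o + (6 + 3*o)) = (-6 + p)*(6 + 4*o))
-3408*n(j, 1) = -3408*(-36 - 24*1 + 6*13 + 4*1*13) = -3408*(-36 - 24 + 78 + 52) = -3408*70 = -238560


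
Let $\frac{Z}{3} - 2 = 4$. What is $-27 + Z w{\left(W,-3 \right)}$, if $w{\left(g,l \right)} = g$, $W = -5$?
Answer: $-117$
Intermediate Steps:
$Z = 18$ ($Z = 6 + 3 \cdot 4 = 6 + 12 = 18$)
$-27 + Z w{\left(W,-3 \right)} = -27 + 18 \left(-5\right) = -27 - 90 = -117$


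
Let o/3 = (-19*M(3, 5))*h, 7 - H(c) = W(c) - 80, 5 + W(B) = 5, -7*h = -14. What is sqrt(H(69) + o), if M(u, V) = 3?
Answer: I*sqrt(255) ≈ 15.969*I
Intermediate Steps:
h = 2 (h = -1/7*(-14) = 2)
W(B) = 0 (W(B) = -5 + 5 = 0)
H(c) = 87 (H(c) = 7 - (0 - 80) = 7 - 1*(-80) = 7 + 80 = 87)
o = -342 (o = 3*(-19*3*2) = 3*(-57*2) = 3*(-114) = -342)
sqrt(H(69) + o) = sqrt(87 - 342) = sqrt(-255) = I*sqrt(255)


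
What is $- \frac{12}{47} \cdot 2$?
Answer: $- \frac{24}{47} \approx -0.51064$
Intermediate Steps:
$- \frac{12}{47} \cdot 2 = \left(-12\right) \frac{1}{47} \cdot 2 = \left(- \frac{12}{47}\right) 2 = - \frac{24}{47}$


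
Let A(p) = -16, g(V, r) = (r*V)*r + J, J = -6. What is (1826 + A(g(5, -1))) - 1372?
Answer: 438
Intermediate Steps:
g(V, r) = -6 + V*r**2 (g(V, r) = (r*V)*r - 6 = (V*r)*r - 6 = V*r**2 - 6 = -6 + V*r**2)
(1826 + A(g(5, -1))) - 1372 = (1826 - 16) - 1372 = 1810 - 1372 = 438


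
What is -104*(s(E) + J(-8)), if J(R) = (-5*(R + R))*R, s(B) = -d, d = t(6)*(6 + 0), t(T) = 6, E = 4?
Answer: 70304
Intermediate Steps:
d = 36 (d = 6*(6 + 0) = 6*6 = 36)
s(B) = -36 (s(B) = -1*36 = -36)
J(R) = -10*R² (J(R) = (-10*R)*R = -10*R²)
-104*(s(E) + J(-8)) = -104*(-36 - 10*(-8)²) = -104*(-36 - 10*64) = -104*(-36 - 640) = -104*(-676) = 70304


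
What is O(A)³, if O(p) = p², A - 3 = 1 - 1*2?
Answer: 64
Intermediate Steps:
A = 2 (A = 3 + (1 - 1*2) = 3 + (1 - 2) = 3 - 1 = 2)
O(A)³ = (2²)³ = 4³ = 64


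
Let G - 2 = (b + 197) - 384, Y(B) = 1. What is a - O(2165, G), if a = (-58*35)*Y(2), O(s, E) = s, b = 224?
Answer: -4195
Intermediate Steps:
G = 39 (G = 2 + ((224 + 197) - 384) = 2 + (421 - 384) = 2 + 37 = 39)
a = -2030 (a = -58*35*1 = -2030*1 = -2030)
a - O(2165, G) = -2030 - 1*2165 = -2030 - 2165 = -4195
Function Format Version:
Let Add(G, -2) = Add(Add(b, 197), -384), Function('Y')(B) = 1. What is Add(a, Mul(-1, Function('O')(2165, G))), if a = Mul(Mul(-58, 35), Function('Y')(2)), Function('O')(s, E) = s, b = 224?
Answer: -4195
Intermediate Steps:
G = 39 (G = Add(2, Add(Add(224, 197), -384)) = Add(2, Add(421, -384)) = Add(2, 37) = 39)
a = -2030 (a = Mul(Mul(-58, 35), 1) = Mul(-2030, 1) = -2030)
Add(a, Mul(-1, Function('O')(2165, G))) = Add(-2030, Mul(-1, 2165)) = Add(-2030, -2165) = -4195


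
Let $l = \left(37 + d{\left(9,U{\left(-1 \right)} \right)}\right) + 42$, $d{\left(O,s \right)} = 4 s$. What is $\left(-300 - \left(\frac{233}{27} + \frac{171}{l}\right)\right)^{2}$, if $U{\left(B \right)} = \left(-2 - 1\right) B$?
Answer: $\frac{582046926400}{6036849} \approx 96416.0$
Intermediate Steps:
$U{\left(B \right)} = - 3 B$
$l = 91$ ($l = \left(37 + 4 \left(\left(-3\right) \left(-1\right)\right)\right) + 42 = \left(37 + 4 \cdot 3\right) + 42 = \left(37 + 12\right) + 42 = 49 + 42 = 91$)
$\left(-300 - \left(\frac{233}{27} + \frac{171}{l}\right)\right)^{2} = \left(-300 - \left(\frac{171}{91} + \frac{233}{27}\right)\right)^{2} = \left(-300 - \frac{25820}{2457}\right)^{2} = \left(- \frac{762920}{2457}\right)^{2} = \frac{582046926400}{6036849}$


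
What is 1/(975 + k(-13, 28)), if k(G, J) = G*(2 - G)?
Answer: 1/780 ≈ 0.0012821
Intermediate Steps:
1/(975 + k(-13, 28)) = 1/(975 - 13*(2 - 1*(-13))) = 1/(975 - 13*(2 + 13)) = 1/(975 - 13*15) = 1/(975 - 195) = 1/780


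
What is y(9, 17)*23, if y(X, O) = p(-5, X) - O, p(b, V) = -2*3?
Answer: -529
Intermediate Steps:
p(b, V) = -6
y(X, O) = -6 - O
y(9, 17)*23 = (-6 - 1*17)*23 = (-6 - 17)*23 = -23*23 = -529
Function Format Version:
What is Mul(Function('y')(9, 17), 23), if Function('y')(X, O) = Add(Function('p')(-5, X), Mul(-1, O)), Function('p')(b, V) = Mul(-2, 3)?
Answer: -529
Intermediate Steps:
Function('p')(b, V) = -6
Function('y')(X, O) = Add(-6, Mul(-1, O))
Mul(Function('y')(9, 17), 23) = Mul(Add(-6, Mul(-1, 17)), 23) = Mul(Add(-6, -17), 23) = Mul(-23, 23) = -529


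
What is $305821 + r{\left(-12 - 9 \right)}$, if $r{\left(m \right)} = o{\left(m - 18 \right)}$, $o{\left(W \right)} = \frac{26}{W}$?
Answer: $\frac{917461}{3} \approx 3.0582 \cdot 10^{5}$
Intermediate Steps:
$r{\left(m \right)} = \frac{26}{-18 + m}$ ($r{\left(m \right)} = \frac{26}{m - 18} = \frac{26}{-18 + m}$)
$305821 + r{\left(-12 - 9 \right)} = 305821 + \frac{26}{-18 - 21} = 305821 + \frac{26}{-39} = 305821 + 26 \left(- \frac{1}{39}\right) = 305821 - \frac{2}{3} = \frac{917461}{3}$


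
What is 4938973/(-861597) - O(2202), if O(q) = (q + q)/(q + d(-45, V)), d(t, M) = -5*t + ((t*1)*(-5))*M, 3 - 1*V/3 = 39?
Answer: -34745227747/6281903727 ≈ -5.5310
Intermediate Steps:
V = -108 (V = 9 - 3*39 = 9 - 117 = -108)
d(t, M) = -5*t - 5*M*t (d(t, M) = -5*t + (t*(-5))*M = -5*t + (-5*t)*M = -5*t - 5*M*t)
O(q) = 2*q/(-24075 + q) (O(q) = (q + q)/(q - 5*(-45)*(1 - 108)) = (2*q)/(q - 5*(-45)*(-107)) = (2*q)/(q - 24075) = (2*q)/(-24075 + q) = 2*q/(-24075 + q))
4938973/(-861597) - O(2202) = 4938973/(-861597) - 2*2202/(-24075 + 2202) = 4938973*(-1/861597) - 2*2202/(-21873) = -4938973/861597 - 2*2202*(-1)/21873 = -4938973/861597 - 1*(-1468/7291) = -4938973/861597 + 1468/7291 = -34745227747/6281903727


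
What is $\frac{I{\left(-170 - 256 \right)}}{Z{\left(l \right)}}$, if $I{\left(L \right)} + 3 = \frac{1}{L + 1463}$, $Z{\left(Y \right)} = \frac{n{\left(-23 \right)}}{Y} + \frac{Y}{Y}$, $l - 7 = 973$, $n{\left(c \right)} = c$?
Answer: $- \frac{3047800}{992409} \approx -3.0711$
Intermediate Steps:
$l = 980$ ($l = 7 + 973 = 980$)
$Z{\left(Y \right)} = 1 - \frac{23}{Y}$ ($Z{\left(Y \right)} = - \frac{23}{Y} + \frac{Y}{Y} = - \frac{23}{Y} + 1 = 1 - \frac{23}{Y}$)
$I{\left(L \right)} = -3 + \frac{1}{1463 + L}$ ($I{\left(L \right)} = -3 + \frac{1}{L + 1463} = -3 + \frac{1}{1463 + L}$)
$\frac{I{\left(-170 - 256 \right)}}{Z{\left(l \right)}} = \frac{\frac{1}{1463 - 426} \left(-4388 - 3 \left(-170 - 256\right)\right)}{\frac{1}{980} \left(-23 + 980\right)} = \frac{\frac{1}{1463 - 426} \left(-4388 - 3 \left(-170 - 256\right)\right)}{\frac{1}{980} \cdot 957} = \frac{\frac{1}{1463 - 426} \left(-4388 - -1278\right)}{\frac{957}{980}} = \frac{-4388 + 1278}{1037} \cdot \frac{980}{957} = \frac{1}{1037} \left(-3110\right) \frac{980}{957} = \left(- \frac{3110}{1037}\right) \frac{980}{957} = - \frac{3047800}{992409}$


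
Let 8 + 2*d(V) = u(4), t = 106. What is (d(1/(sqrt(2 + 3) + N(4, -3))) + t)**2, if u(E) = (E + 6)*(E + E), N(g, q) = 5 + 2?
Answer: 20164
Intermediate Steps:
N(g, q) = 7
u(E) = 2*E*(6 + E) (u(E) = (6 + E)*(2*E) = 2*E*(6 + E))
d(V) = 36 (d(V) = -4 + (2*4*(6 + 4))/2 = -4 + (2*4*10)/2 = -4 + (1/2)*80 = -4 + 40 = 36)
(d(1/(sqrt(2 + 3) + N(4, -3))) + t)**2 = (36 + 106)**2 = 142**2 = 20164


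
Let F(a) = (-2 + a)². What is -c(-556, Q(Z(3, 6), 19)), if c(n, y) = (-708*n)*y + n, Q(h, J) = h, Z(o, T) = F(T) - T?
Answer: -3935924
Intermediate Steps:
Z(o, T) = (-2 + T)² - T
c(n, y) = n - 708*n*y (c(n, y) = -708*n*y + n = n - 708*n*y)
-c(-556, Q(Z(3, 6), 19)) = -(-556)*(1 - 708*((-2 + 6)² - 1*6)) = -(-556)*(1 - 708*(4² - 6)) = -(-556)*(1 - 708*(16 - 6)) = -(-556)*(1 - 708*10) = -(-556)*(1 - 7080) = -(-556)*(-7079) = -1*3935924 = -3935924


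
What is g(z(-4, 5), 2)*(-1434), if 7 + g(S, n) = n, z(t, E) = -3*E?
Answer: 7170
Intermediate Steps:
g(S, n) = -7 + n
g(z(-4, 5), 2)*(-1434) = (-7 + 2)*(-1434) = -5*(-1434) = 7170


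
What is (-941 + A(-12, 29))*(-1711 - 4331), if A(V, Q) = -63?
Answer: 6066168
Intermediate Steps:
(-941 + A(-12, 29))*(-1711 - 4331) = (-941 - 63)*(-1711 - 4331) = -1004*(-6042) = 6066168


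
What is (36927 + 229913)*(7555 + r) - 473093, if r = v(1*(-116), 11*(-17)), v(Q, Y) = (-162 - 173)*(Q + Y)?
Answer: 29101097307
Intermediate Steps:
v(Q, Y) = -335*Q - 335*Y (v(Q, Y) = -335*(Q + Y) = -335*Q - 335*Y)
r = 101505 (r = -335*(-116) - 3685*(-17) = -335*(-116) - 335*(-187) = 38860 + 62645 = 101505)
(36927 + 229913)*(7555 + r) - 473093 = (36927 + 229913)*(7555 + 101505) - 473093 = 266840*109060 - 473093 = 29101570400 - 473093 = 29101097307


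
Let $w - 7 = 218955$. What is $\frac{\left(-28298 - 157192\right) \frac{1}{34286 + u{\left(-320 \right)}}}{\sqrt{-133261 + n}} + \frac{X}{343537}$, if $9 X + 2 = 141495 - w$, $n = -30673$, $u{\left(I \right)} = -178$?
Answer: $- \frac{25823}{1030611} + \frac{92745 i \sqrt{163934}}{2795730436} \approx -0.025056 + 0.013432 i$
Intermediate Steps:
$w = 218962$ ($w = 7 + 218955 = 218962$)
$X = - \frac{25823}{3}$ ($X = - \frac{2}{9} + \frac{141495 - 218962}{9} = - \frac{2}{9} + \frac{1}{9} \left(-77467\right) = - \frac{2}{9} - \frac{77467}{9} = - \frac{25823}{3} \approx -8607.7$)
$\frac{\left(-28298 - 157192\right) \frac{1}{34286 + u{\left(-320 \right)}}}{\sqrt{-133261 + n}} + \frac{X}{343537} = \frac{\left(-28298 - 157192\right) \frac{1}{34286 - 178}}{\sqrt{-133261 - 30673}} - \frac{25823}{3 \cdot 343537} = \frac{\left(-185490\right) \frac{1}{34108}}{\sqrt{-163934}} - \frac{25823}{1030611} = \frac{\left(-185490\right) \frac{1}{34108}}{i \sqrt{163934}} - \frac{25823}{1030611} = - \frac{92745 \left(- \frac{i \sqrt{163934}}{163934}\right)}{17054} - \frac{25823}{1030611} = \frac{92745 i \sqrt{163934}}{2795730436} - \frac{25823}{1030611} = - \frac{25823}{1030611} + \frac{92745 i \sqrt{163934}}{2795730436}$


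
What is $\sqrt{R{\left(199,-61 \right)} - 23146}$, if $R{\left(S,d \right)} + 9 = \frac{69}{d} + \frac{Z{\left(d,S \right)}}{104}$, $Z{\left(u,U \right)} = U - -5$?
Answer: $\frac{i \sqrt{58241905618}}{1586} \approx 152.17 i$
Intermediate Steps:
$Z{\left(u,U \right)} = 5 + U$ ($Z{\left(u,U \right)} = U + 5 = 5 + U$)
$R{\left(S,d \right)} = - \frac{931}{104} + \frac{69}{d} + \frac{S}{104}$ ($R{\left(S,d \right)} = -9 + \left(\frac{69}{d} + \frac{5 + S}{104}\right) = -9 + \left(\frac{69}{d} + \left(5 + S\right) \frac{1}{104}\right) = -9 + \left(\frac{69}{d} + \left(\frac{5}{104} + \frac{S}{104}\right)\right) = -9 + \left(\frac{5}{104} + \frac{69}{d} + \frac{S}{104}\right) = - \frac{931}{104} + \frac{69}{d} + \frac{S}{104}$)
$\sqrt{R{\left(199,-61 \right)} - 23146} = \sqrt{\frac{7176 - 61 \left(-931 + 199\right)}{104 \left(-61\right)} - 23146} = \sqrt{\frac{1}{104} \left(- \frac{1}{61}\right) \left(7176 - -44652\right) - 23146} = \sqrt{\frac{1}{104} \left(- \frac{1}{61}\right) \left(7176 + 44652\right) - 23146} = \sqrt{\frac{1}{104} \left(- \frac{1}{61}\right) 51828 - 23146} = \sqrt{- \frac{12957}{1586} - 23146} = \sqrt{- \frac{36722513}{1586}} = \frac{i \sqrt{58241905618}}{1586}$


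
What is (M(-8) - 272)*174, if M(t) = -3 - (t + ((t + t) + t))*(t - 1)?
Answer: -97962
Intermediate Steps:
M(t) = -3 - 4*t*(-1 + t) (M(t) = -3 - (t + (2*t + t))*(-1 + t) = -3 - (t + 3*t)*(-1 + t) = -3 - 4*t*(-1 + t))
(M(-8) - 272)*174 = ((-3 - 4*(-8)² + 4*(-8)) - 272)*174 = ((-3 - 4*64 - 32) - 272)*174 = ((-3 - 256 - 32) - 272)*174 = (-291 - 272)*174 = -563*174 = -97962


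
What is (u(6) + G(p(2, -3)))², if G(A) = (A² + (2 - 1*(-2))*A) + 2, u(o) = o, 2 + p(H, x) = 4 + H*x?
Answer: 64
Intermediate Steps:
p(H, x) = 2 + H*x (p(H, x) = -2 + (4 + H*x) = 2 + H*x)
G(A) = 2 + A² + 4*A (G(A) = (A² + (2 + 2)*A) + 2 = (A² + 4*A) + 2 = 2 + A² + 4*A)
(u(6) + G(p(2, -3)))² = (6 + (2 + (2 + 2*(-3))² + 4*(2 + 2*(-3))))² = (6 + (2 + (2 - 6)² + 4*(2 - 6)))² = (6 + (2 + (-4)² + 4*(-4)))² = (6 + (2 + 16 - 16))² = (6 + 2)² = 8² = 64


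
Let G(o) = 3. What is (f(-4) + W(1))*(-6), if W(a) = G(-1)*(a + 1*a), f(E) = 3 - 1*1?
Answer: -48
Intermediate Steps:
f(E) = 2 (f(E) = 3 - 1 = 2)
W(a) = 6*a (W(a) = 3*(a + 1*a) = 3*(a + a) = 3*(2*a) = 6*a)
(f(-4) + W(1))*(-6) = (2 + 6*1)*(-6) = (2 + 6)*(-6) = 8*(-6) = -48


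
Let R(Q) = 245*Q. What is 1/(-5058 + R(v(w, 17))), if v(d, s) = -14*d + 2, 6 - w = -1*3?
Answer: -1/35438 ≈ -2.8218e-5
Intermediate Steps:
w = 9 (w = 6 - (-1)*3 = 6 - 1*(-3) = 6 + 3 = 9)
v(d, s) = 2 - 14*d
1/(-5058 + R(v(w, 17))) = 1/(-5058 + 245*(2 - 14*9)) = 1/(-5058 + 245*(2 - 126)) = 1/(-5058 + 245*(-124)) = 1/(-5058 - 30380) = 1/(-35438) = -1/35438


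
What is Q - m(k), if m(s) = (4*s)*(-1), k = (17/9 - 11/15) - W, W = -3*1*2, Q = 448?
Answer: 21448/45 ≈ 476.62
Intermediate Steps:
W = -6 (W = -3*2 = -6)
k = 322/45 (k = (17/9 - 11/15) - 1*(-6) = (17*(⅑) - 11*1/15) + 6 = (17/9 - 11/15) + 6 = 52/45 + 6 = 322/45 ≈ 7.1556)
m(s) = -4*s
Q - m(k) = 448 - (-4)*322/45 = 448 - 1*(-1288/45) = 448 + 1288/45 = 21448/45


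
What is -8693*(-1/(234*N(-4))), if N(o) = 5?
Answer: 8693/1170 ≈ 7.4299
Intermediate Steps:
-8693*(-1/(234*N(-4))) = -8693/(-18*13*5) = -8693/((-234*5)) = -8693/(-1170) = -8693*(-1/1170) = 8693/1170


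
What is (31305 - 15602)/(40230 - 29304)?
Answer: 15703/10926 ≈ 1.4372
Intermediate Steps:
(31305 - 15602)/(40230 - 29304) = 15703/10926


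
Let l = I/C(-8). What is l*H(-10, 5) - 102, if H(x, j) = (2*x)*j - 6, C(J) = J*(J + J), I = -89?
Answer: -1811/64 ≈ -28.297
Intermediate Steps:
C(J) = 2*J² (C(J) = J*(2*J) = 2*J²)
H(x, j) = -6 + 2*j*x (H(x, j) = 2*j*x - 6 = -6 + 2*j*x)
l = -89/128 (l = -89/(2*(-8)²) = -89/(2*64) = -89/128 ≈ -0.69531)
l*H(-10, 5) - 102 = -89*(-6 + 2*5*(-10))/128 - 102 = -89*(-6 - 100)/128 - 102 = -89/128*(-106) - 102 = 4717/64 - 102 = -1811/64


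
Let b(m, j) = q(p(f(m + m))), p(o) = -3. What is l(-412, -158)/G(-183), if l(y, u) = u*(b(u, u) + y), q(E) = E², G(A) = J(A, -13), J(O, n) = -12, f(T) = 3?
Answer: -31837/6 ≈ -5306.2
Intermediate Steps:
G(A) = -12
b(m, j) = 9 (b(m, j) = (-3)² = 9)
l(y, u) = u*(9 + y)
l(-412, -158)/G(-183) = -158*(9 - 412)/(-12) = -158*(-403)*(-1/12) = 63674*(-1/12) = -31837/6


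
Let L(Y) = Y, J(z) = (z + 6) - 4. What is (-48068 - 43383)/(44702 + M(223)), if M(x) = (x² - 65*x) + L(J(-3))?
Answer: -91451/79935 ≈ -1.1441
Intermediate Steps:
J(z) = 2 + z (J(z) = (6 + z) - 4 = 2 + z)
M(x) = -1 + x² - 65*x (M(x) = (x² - 65*x) + (2 - 3) = (x² - 65*x) - 1 = -1 + x² - 65*x)
(-48068 - 43383)/(44702 + M(223)) = (-48068 - 43383)/(44702 + (-1 + 223² - 65*223)) = -91451/(44702 + (-1 + 49729 - 14495)) = -91451/(44702 + 35233) = -91451/79935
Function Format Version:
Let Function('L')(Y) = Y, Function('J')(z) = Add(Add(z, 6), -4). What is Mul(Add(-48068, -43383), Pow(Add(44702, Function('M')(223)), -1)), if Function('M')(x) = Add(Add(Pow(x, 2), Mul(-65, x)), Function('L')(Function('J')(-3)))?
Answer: Rational(-91451, 79935) ≈ -1.1441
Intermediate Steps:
Function('J')(z) = Add(2, z) (Function('J')(z) = Add(Add(6, z), -4) = Add(2, z))
Function('M')(x) = Add(-1, Pow(x, 2), Mul(-65, x)) (Function('M')(x) = Add(Add(Pow(x, 2), Mul(-65, x)), Add(2, -3)) = Add(Add(Pow(x, 2), Mul(-65, x)), -1) = Add(-1, Pow(x, 2), Mul(-65, x)))
Mul(Add(-48068, -43383), Pow(Add(44702, Function('M')(223)), -1)) = Mul(Add(-48068, -43383), Pow(Add(44702, Add(-1, Pow(223, 2), Mul(-65, 223))), -1)) = Mul(-91451, Pow(Add(44702, Add(-1, 49729, -14495)), -1)) = Mul(-91451, Pow(Add(44702, 35233), -1)) = Mul(-91451, Pow(79935, -1)) = Mul(-91451, Rational(1, 79935)) = Rational(-91451, 79935)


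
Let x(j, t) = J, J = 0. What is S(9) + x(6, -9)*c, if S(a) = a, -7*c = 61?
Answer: 9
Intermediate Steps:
c = -61/7 (c = -⅐*61 = -61/7 ≈ -8.7143)
x(j, t) = 0
S(9) + x(6, -9)*c = 9 + 0*(-61/7) = 9 + 0 = 9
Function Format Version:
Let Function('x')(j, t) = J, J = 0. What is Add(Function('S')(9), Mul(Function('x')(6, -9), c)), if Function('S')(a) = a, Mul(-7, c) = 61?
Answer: 9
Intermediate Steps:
c = Rational(-61, 7) (c = Mul(Rational(-1, 7), 61) = Rational(-61, 7) ≈ -8.7143)
Function('x')(j, t) = 0
Add(Function('S')(9), Mul(Function('x')(6, -9), c)) = Add(9, Mul(0, Rational(-61, 7))) = Add(9, 0) = 9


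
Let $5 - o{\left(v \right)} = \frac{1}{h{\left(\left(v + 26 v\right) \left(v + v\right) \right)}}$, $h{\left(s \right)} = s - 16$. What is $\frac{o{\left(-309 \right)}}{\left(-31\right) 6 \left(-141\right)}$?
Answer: $\frac{2864421}{15024461612} \approx 0.00019065$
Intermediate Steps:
$h{\left(s \right)} = -16 + s$ ($h{\left(s \right)} = s - 16 = -16 + s$)
$o{\left(v \right)} = 5 - \frac{1}{-16 + 54 v^{2}}$ ($o{\left(v \right)} = 5 - \frac{1}{-16 + \left(v + 26 v\right) \left(v + v\right)} = 5 - \frac{1}{-16 + 27 v 2 v} = 5 - \frac{1}{-16 + 54 v^{2}}$)
$\frac{o{\left(-309 \right)}}{\left(-31\right) 6 \left(-141\right)} = \frac{\frac{27}{2} \frac{1}{-8 + 27 \left(-309\right)^{2}} \left(-3 + 10 \left(-309\right)^{2}\right)}{\left(-31\right) 6 \left(-141\right)} = \frac{\frac{27}{2} \frac{1}{-8 + 27 \cdot 95481} \left(-3 + 10 \cdot 95481\right)}{\left(-186\right) \left(-141\right)} = \frac{\frac{27}{2} \frac{1}{-8 + 2577987} \left(-3 + 954810\right)}{26226} = \frac{27}{2} \cdot \frac{1}{2577979} \cdot 954807 \cdot \frac{1}{26226} = \frac{25779789}{5155958} \cdot \frac{1}{26226} = \frac{2864421}{15024461612}$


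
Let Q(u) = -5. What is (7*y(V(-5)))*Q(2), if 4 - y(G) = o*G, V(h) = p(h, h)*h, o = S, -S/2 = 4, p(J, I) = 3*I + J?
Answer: -28140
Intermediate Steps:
p(J, I) = J + 3*I
S = -8 (S = -2*4 = -8)
o = -8
V(h) = 4*h² (V(h) = (h + 3*h)*h = (4*h)*h = 4*h²)
y(G) = 4 + 8*G (y(G) = 4 - (-8)*G = 4 + 8*G)
(7*y(V(-5)))*Q(2) = (7*(4 + 8*(4*(-5)²)))*(-5) = (7*(4 + 8*(4*25)))*(-5) = (7*(4 + 8*100))*(-5) = (7*(4 + 800))*(-5) = (7*804)*(-5) = 5628*(-5) = -28140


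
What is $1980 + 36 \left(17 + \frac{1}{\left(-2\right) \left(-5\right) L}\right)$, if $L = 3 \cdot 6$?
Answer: $\frac{12961}{5} \approx 2592.2$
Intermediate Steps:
$L = 18$
$1980 + 36 \left(17 + \frac{1}{\left(-2\right) \left(-5\right) L}\right) = 1980 + 36 \left(17 + \frac{1}{\left(-2\right) \left(-5\right) 18}\right) = 1980 + 36 \left(17 + \frac{1}{10 \cdot 18}\right) = 1980 + 36 \left(17 + \frac{1}{180}\right) = 1980 + 36 \cdot \frac{3061}{180} = 1980 + \frac{3061}{5} = \frac{12961}{5}$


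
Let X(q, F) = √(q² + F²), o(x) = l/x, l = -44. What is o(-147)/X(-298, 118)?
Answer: 11*√25682/1887627 ≈ 0.00093388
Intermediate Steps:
o(x) = -44/x
X(q, F) = √(F² + q²)
o(-147)/X(-298, 118) = (-44/(-147))/(√(118² + (-298)²)) = (-44*(-1/147))/(√(13924 + 88804)) = 44/(147*(√102728)) = 44/(147*((2*√25682))) = 44*(√25682/51364)/147 = 11*√25682/1887627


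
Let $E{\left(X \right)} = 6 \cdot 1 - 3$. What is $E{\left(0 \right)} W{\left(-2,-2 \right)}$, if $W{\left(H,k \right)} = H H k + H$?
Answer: $-30$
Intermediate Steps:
$E{\left(X \right)} = 3$ ($E{\left(X \right)} = 6 - 3 = 3$)
$W{\left(H,k \right)} = H + k H^{2}$ ($W{\left(H,k \right)} = H^{2} k + H = k H^{2} + H = H + k H^{2}$)
$E{\left(0 \right)} W{\left(-2,-2 \right)} = 3 \left(- 2 \left(1 - -4\right)\right) = 3 \left(- 2 \left(1 + 4\right)\right) = 3 \left(\left(-2\right) 5\right) = 3 \left(-10\right) = -30$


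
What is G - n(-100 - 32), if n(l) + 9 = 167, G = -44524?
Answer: -44682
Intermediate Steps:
n(l) = 158 (n(l) = -9 + 167 = 158)
G - n(-100 - 32) = -44524 - 1*158 = -44524 - 158 = -44682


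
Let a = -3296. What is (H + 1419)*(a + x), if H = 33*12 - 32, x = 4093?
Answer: 1421051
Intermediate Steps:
H = 364 (H = 396 - 32 = 364)
(H + 1419)*(a + x) = (364 + 1419)*(-3296 + 4093) = 1783*797 = 1421051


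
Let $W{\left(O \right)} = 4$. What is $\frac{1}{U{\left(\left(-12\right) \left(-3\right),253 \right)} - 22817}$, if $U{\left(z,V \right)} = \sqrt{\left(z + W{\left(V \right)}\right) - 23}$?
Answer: $- \frac{22817}{520615472} - \frac{\sqrt{17}}{520615472} \approx -4.3835 \cdot 10^{-5}$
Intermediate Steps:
$U{\left(z,V \right)} = \sqrt{-19 + z}$ ($U{\left(z,V \right)} = \sqrt{\left(z + 4\right) - 23} = \sqrt{\left(4 + z\right) - 23} = \sqrt{-19 + z}$)
$\frac{1}{U{\left(\left(-12\right) \left(-3\right),253 \right)} - 22817} = \frac{1}{\sqrt{-19 - -36} - 22817} = \frac{1}{\sqrt{-19 + 36} - 22817} = \frac{1}{\sqrt{17} - 22817} = \frac{1}{-22817 + \sqrt{17}}$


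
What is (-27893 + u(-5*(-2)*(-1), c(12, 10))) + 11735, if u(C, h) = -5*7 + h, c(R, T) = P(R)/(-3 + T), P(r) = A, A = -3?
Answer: -113354/7 ≈ -16193.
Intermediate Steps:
P(r) = -3
c(R, T) = -3/(-3 + T)
u(C, h) = -35 + h
(-27893 + u(-5*(-2)*(-1), c(12, 10))) + 11735 = (-27893 + (-35 - 3/(-3 + 10))) + 11735 = (-27893 + (-35 - 3/7)) + 11735 = (-27893 - 248/7) + 11735 = -195499/7 + 11735 = -113354/7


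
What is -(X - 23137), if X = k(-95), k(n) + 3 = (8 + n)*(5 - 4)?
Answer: 23227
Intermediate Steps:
k(n) = 5 + n (k(n) = -3 + (8 + n)*(5 - 4) = -3 + (8 + n)*1 = -3 + (8 + n) = 5 + n)
X = -90 (X = 5 - 95 = -90)
-(X - 23137) = -(-90 - 23137) = -1*(-23227) = 23227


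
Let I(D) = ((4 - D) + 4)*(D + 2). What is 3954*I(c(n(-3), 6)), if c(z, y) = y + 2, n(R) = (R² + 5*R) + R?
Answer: 0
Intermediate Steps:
n(R) = R² + 6*R
c(z, y) = 2 + y
I(D) = (2 + D)*(8 - D) (I(D) = (8 - D)*(2 + D) = (2 + D)*(8 - D))
3954*I(c(n(-3), 6)) = 3954*(16 - (2 + 6)² + 6*(2 + 6)) = 3954*(16 - 1*8² + 6*8) = 3954*(16 - 1*64 + 48) = 3954*(16 - 64 + 48) = 3954*0 = 0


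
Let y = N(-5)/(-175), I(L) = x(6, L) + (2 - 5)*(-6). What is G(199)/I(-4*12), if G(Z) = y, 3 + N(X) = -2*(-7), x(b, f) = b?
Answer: -11/4200 ≈ -0.0026190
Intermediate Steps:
N(X) = 11 (N(X) = -3 - 2*(-7) = -3 + 14 = 11)
I(L) = 24 (I(L) = 6 + (2 - 5)*(-6) = 6 - 3*(-6) = 6 + 18 = 24)
y = -11/175 (y = 11/(-175) = 11*(-1/175) = -11/175 ≈ -0.062857)
G(Z) = -11/175
G(199)/I(-4*12) = -11/175/24 = -11/175*1/24 = -11/4200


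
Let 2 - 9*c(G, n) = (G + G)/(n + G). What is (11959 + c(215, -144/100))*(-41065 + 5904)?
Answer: -2244997958973/5339 ≈ -4.2049e+8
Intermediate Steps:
c(G, n) = 2/9 - 2*G/(9*(G + n)) (c(G, n) = 2/9 - (G + G)/(9*(n + G)) = 2/9 - 2*G/(9*(G + n)))
(11959 + c(215, -144/100))*(-41065 + 5904) = (11959 + 2*(-144/100)/(9*(215 - 144/100)))*(-41065 + 5904) = (11959 + 2*(-144*1/100)/(9*(215 - 144*1/100)))*(-35161) = (11959 + (2/9)*(-36/25)/(215 - 36/25))*(-35161) = (11959 + (2/9)*(-36/25)/(5339/25))*(-35161) = (11959 + (2/9)*(-36/25)*(25/5339))*(-35161) = (11959 - 8/5339)*(-35161) = (63849093/5339)*(-35161) = -2244997958973/5339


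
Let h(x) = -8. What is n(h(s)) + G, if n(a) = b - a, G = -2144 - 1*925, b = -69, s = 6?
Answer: -3130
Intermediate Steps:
G = -3069 (G = -2144 - 925 = -3069)
n(a) = -69 - a
n(h(s)) + G = (-69 - 1*(-8)) - 3069 = (-69 + 8) - 3069 = -61 - 3069 = -3130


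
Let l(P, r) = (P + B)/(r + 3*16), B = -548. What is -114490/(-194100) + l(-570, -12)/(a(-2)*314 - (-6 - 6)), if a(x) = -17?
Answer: 184740487/310132980 ≈ 0.59568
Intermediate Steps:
l(P, r) = (-548 + P)/(48 + r) (l(P, r) = (P - 548)/(r + 3*16) = (-548 + P)/(r + 48) = (-548 + P)/(48 + r))
-114490/(-194100) + l(-570, -12)/(a(-2)*314 - (-6 - 6)) = -114490/(-194100) + ((-548 - 570)/(48 - 12))/(-17*314 - (-6 - 6)) = -114490*(-1/194100) + (-1118/36)/(-5338 - 1*(-12)) = 11449/19410 + ((1/36)*(-1118))/(-5338 + 12) = 11449/19410 - 559/18/(-5326) = 11449/19410 - 559/18*(-1/5326) = 11449/19410 + 559/95868 = 184740487/310132980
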